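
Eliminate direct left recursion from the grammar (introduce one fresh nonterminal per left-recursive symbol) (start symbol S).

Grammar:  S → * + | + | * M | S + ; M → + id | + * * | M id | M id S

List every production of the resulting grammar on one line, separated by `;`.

Left recursion appears on S, M.
For S: α = {+}, β = {* +, +, * M}. Rewrite as S → β S' and S' → α S' | ε.
For M: α = {id, id S}, β = {+ id, + * *}. Rewrite as M → β M' and M' → α M' | ε.

S → * + S' | + S' | * M S'; M → + id M' | + * * M'; S' → + S' | ε; M' → id M' | id S M' | ε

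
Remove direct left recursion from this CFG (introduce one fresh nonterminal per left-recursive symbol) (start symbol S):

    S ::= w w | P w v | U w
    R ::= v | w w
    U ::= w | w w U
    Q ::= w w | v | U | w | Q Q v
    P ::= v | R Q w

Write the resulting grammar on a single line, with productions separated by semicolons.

Left recursion appears on Q.
For Q: α = {Q v}, β = {w w, v, U, w}. Rewrite as Q → β Q' and Q' → α Q' | ε.

S ::= w w | P w v | U w; R ::= v | w w; U ::= w | w w U; Q ::= w w Q' | v Q' | U Q' | w Q'; P ::= v | R Q w; Q' ::= Q v Q' | ε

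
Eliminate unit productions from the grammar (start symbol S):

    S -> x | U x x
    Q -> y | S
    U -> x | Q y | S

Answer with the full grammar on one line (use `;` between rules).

S -> x | U x x; Q -> x | U x x | y; U -> x | Q y | U x x

Unit pairs: Q ⇒* {S}; U ⇒* {S}.
Replace each nonterminal's rules with the union of the non-unit rules of every nonterminal it unit-derives.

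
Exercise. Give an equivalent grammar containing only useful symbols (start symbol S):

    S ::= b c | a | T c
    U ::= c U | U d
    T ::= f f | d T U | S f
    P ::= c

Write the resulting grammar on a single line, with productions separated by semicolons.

S ::= b c | a | T c; T ::= f f | S f

Generating nonterminals: {P, S, T}.
Reachable from S after that: {S, T}.
Removed useless symbols: {P, U} and every production mentioning them.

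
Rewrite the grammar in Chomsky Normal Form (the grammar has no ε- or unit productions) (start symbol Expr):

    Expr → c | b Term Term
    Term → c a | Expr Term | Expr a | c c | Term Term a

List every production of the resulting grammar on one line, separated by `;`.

Introduce a nonterminal for each terminal appearing in a rule of length ≥ 2: X1 → b, X2 → c, X3 → a.
Binarize each right-hand side of length ≥ 3 by chaining fresh nonterminals (Y1, Y2, …): affected rules were Expr → X1 Term Term; Term → Term Term X3.

Expr → c | X1 Y1; Term → X2 X3 | Expr Term | Expr X3 | X2 X2 | Term Y2; X1 → b; X2 → c; X3 → a; Y1 → Term Term; Y2 → Term X3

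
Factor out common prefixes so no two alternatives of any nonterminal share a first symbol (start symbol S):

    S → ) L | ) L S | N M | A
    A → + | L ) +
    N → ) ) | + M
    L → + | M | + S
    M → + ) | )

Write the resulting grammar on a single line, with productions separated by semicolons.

S → N M | A | ) L S'; A → + | L ) +; N → ) ) | + M; L → M | + L'; M → + ) | ); S' → epsilon | S; L' → epsilon | S

S has alternatives sharing prefix ') L': factor to S → ) L S' with S' → ε | S.
L has alternatives sharing prefix '+': factor to L → + L' with L' → ε | S.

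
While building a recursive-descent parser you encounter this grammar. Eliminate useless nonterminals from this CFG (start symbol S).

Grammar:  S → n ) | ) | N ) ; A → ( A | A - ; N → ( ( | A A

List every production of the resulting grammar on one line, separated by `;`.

S → n ) | ) | N ); N → ( (

Generating nonterminals: {N, S}.
Reachable from S after that: {N, S}.
Removed useless symbols: {A} and every production mentioning them.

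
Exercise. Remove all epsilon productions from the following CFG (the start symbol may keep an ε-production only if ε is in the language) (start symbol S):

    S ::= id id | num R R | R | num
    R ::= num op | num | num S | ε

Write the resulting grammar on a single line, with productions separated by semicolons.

S ::= id id | num R R | num R | num | R | ε; R ::= num op | num | num S

Nullable nonterminals: {R, S}.
ε ∈ L(G) since S is nullable, so keep S → ε.
For each production, add variants omitting each subset of nullable occurrences: S → num R R gives num R R | num R | num.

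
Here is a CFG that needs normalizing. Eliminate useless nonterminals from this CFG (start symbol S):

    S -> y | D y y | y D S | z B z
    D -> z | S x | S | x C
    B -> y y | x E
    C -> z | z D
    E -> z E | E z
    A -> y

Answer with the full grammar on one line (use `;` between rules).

S -> y | D y y | y D S | z B z; D -> z | S x | S | x C; B -> y y; C -> z | z D

Generating nonterminals: {A, B, C, D, S}.
Reachable from S after that: {B, C, D, S}.
Removed useless symbols: {A, E} and every production mentioning them.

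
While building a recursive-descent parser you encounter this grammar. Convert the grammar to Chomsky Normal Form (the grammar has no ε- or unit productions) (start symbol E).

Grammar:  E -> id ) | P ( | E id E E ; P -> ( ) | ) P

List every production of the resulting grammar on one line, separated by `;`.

Introduce a nonterminal for each terminal appearing in a rule of length ≥ 2: X1 → id, X2 → ), X3 → (.
Binarize each right-hand side of length ≥ 3 by chaining fresh nonterminals (Y1, Y2, …): affected rules were E → E X1 E E.

E -> X1 X2 | P X3 | E Y1; P -> X3 X2 | X2 P; X1 -> id; X2 -> ); X3 -> (; Y1 -> X1 Y2; Y2 -> E E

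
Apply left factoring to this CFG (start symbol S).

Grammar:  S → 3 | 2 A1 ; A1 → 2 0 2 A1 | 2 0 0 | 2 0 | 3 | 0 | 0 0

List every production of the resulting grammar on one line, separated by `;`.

A1 has alternatives sharing prefix '2 0': factor to A1 → 2 0 A1' with A1' → 2 A1 | 0 | ε.
A1 has alternatives sharing prefix '0': factor to A1 → 0 A1'' with A1'' → ε | 0.

S → 3 | 2 A1; A1 → 3 | 2 0 A1' | 0 A1''; A1' → 2 A1 | 0 | ε; A1'' → ε | 0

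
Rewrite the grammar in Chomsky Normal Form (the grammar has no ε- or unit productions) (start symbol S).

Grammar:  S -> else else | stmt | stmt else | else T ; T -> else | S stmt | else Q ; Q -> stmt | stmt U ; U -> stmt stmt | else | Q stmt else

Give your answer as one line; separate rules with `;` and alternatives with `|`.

Introduce a nonterminal for each terminal appearing in a rule of length ≥ 2: X1 → else, X2 → stmt.
Binarize each right-hand side of length ≥ 3 by chaining fresh nonterminals (Y1, Y2, …): affected rules were U → Q X2 X1.

S -> X1 X1 | stmt | X2 X1 | X1 T; T -> else | S X2 | X1 Q; Q -> stmt | X2 U; U -> X2 X2 | else | Q Y1; X1 -> else; X2 -> stmt; Y1 -> X2 X1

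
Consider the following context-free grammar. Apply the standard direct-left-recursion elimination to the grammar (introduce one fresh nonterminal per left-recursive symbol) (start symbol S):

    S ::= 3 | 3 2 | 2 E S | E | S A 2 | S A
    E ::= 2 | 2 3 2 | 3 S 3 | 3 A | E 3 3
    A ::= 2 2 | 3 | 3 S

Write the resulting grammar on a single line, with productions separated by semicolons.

S ::= 3 S' | 3 2 S' | 2 E S S' | E S'; E ::= 2 E' | 2 3 2 E' | 3 S 3 E' | 3 A E'; A ::= 2 2 | 3 | 3 S; S' ::= A 2 S' | A S' | ε; E' ::= 3 3 E' | ε

Left recursion appears on S, E.
For S: α = {A 2, A}, β = {3, 3 2, 2 E S, E}. Rewrite as S → β S' and S' → α S' | ε.
For E: α = {3 3}, β = {2, 2 3 2, 3 S 3, 3 A}. Rewrite as E → β E' and E' → α E' | ε.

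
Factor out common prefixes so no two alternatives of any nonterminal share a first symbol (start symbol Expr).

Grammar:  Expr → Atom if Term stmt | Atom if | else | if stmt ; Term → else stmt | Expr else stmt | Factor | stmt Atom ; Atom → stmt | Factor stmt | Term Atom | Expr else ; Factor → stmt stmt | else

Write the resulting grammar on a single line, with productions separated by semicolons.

Expr has alternatives sharing prefix 'Atom if': factor to Expr → Atom if Expr1 with Expr1 → Term stmt | ε.

Expr → else | if stmt | Atom if Expr1; Term → else stmt | Expr else stmt | Factor | stmt Atom; Atom → stmt | Factor stmt | Term Atom | Expr else; Factor → stmt stmt | else; Expr1 → Term stmt | ε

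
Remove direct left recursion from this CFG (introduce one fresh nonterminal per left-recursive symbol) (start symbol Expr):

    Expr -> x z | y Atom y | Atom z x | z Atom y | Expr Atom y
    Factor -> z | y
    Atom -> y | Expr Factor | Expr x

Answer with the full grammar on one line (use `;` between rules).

Left recursion appears on Expr.
For Expr: α = {Atom y}, β = {x z, y Atom y, Atom z x, z Atom y}. Rewrite as Expr → β Expr1 and Expr1 → α Expr1 | ε.

Expr -> x z Expr1 | y Atom y Expr1 | Atom z x Expr1 | z Atom y Expr1; Factor -> z | y; Atom -> y | Expr Factor | Expr x; Expr1 -> Atom y Expr1 | ε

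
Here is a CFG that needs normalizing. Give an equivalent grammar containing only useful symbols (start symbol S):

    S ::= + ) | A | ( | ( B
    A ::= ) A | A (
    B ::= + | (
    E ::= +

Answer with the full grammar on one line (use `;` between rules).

Generating nonterminals: {B, E, S}.
Reachable from S after that: {B, S}.
Removed useless symbols: {A, E} and every production mentioning them.

S ::= + ) | ( | ( B; B ::= + | (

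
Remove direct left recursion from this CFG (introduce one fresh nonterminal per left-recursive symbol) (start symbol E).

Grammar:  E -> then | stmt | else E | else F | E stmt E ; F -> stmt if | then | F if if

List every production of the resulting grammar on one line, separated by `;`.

E -> then E' | stmt E' | else E E' | else F E'; F -> stmt if F' | then F'; E' -> stmt E E' | eps; F' -> if if F' | eps

Left recursion appears on E, F.
For E: α = {stmt E}, β = {then, stmt, else E, else F}. Rewrite as E → β E' and E' → α E' | ε.
For F: α = {if if}, β = {stmt if, then}. Rewrite as F → β F' and F' → α F' | ε.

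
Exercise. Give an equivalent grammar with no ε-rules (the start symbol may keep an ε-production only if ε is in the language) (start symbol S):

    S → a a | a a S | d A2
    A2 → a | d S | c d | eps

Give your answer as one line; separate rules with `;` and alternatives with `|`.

Nullable set = {A2}.
ε ∉ L(G), so no ε-production is kept.
Expand every rule over subsets of its nullable positions: S → d A2 gives d A2 | d.

S → a a | a a S | d A2 | d; A2 → a | d S | c d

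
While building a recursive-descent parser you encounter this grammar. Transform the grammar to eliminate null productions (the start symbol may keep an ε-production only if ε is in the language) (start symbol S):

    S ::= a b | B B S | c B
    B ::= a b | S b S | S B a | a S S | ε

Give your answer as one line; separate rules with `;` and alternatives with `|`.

Nullable set = {B}.
ε ∉ L(G), so no ε-production is kept.
Expand every rule over subsets of its nullable positions: S → B B S gives B B S | B S. S → c B gives c B | c. B → S B a gives S B a | S a.

S ::= a b | B B S | B S | c B | c; B ::= a b | S b S | S B a | S a | a S S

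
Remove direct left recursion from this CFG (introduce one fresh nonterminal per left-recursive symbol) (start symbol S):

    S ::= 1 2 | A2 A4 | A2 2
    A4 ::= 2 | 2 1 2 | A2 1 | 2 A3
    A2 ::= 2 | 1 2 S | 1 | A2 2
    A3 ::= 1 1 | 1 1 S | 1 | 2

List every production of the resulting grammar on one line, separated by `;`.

Left recursion appears on A2.
For A2: α = {2}, β = {2, 1 2 S, 1}. Rewrite as A2 → β A2' and A2' → α A2' | ε.

S ::= 1 2 | A2 A4 | A2 2; A4 ::= 2 | 2 1 2 | A2 1 | 2 A3; A2 ::= 2 A2' | 1 2 S A2' | 1 A2'; A3 ::= 1 1 | 1 1 S | 1 | 2; A2' ::= 2 A2' | ε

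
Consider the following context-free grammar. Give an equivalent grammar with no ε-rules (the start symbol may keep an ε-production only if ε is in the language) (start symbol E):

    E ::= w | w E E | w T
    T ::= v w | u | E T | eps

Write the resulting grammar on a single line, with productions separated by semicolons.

E ::= w | w E E | w T; T ::= v w | u | E T | E

Nullable set = {T}.
ε ∉ L(G), so no ε-production is kept.
Expand every rule over subsets of its nullable positions: T → E T gives E T | E.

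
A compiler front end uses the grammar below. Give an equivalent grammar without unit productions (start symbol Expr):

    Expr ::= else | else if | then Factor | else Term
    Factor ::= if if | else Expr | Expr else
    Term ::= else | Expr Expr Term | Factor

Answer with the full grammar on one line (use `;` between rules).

Unit pairs: Term ⇒* {Factor}.
For every A with A ⇒* B via unit rules, add B's non-unit alternatives to A; then delete every rule of the form X → Y.

Expr ::= else | else if | then Factor | else Term; Factor ::= if if | else Expr | Expr else; Term ::= else | Expr Expr Term | if if | else Expr | Expr else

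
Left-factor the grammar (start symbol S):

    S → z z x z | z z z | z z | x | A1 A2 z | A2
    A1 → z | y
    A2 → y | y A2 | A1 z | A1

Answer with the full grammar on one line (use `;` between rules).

S → x | A1 A2 z | A2 | z z S'; A1 → z | y; A2 → y A2' | A1 A2''; S' → x z | z | ε; A2' → ε | A2; A2'' → z | ε

S has alternatives sharing prefix 'z z': factor to S → z z S' with S' → x z | z | ε.
A2 has alternatives sharing prefix 'y': factor to A2 → y A2' with A2' → ε | A2.
A2 has alternatives sharing prefix 'A1': factor to A2 → A1 A2'' with A2'' → z | ε.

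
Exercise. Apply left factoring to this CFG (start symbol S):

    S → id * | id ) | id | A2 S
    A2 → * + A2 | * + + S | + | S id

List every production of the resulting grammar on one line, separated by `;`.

S has alternatives sharing prefix 'id': factor to S → id S' with S' → * | ) | ε.
A2 has alternatives sharing prefix '* +': factor to A2 → * + A2' with A2' → A2 | + S.

S → A2 S | id S'; A2 → + | S id | * + A2'; S' → * | ) | ε; A2' → A2 | + S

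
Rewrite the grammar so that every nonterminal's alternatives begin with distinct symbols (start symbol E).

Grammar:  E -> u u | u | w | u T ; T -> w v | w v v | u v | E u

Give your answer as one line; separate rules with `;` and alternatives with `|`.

E -> w | u E'; T -> u v | E u | w v T'; E' -> u | ε | T; T' -> ε | v

E has alternatives sharing prefix 'u': factor to E → u E' with E' → u | ε | T.
T has alternatives sharing prefix 'w v': factor to T → w v T' with T' → ε | v.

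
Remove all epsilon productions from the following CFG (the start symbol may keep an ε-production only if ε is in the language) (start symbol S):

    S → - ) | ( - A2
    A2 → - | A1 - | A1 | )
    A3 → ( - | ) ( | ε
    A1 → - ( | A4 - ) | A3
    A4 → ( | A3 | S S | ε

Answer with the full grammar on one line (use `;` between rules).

Nullable set = {A1, A2, A3, A4}.
ε ∉ L(G), so no ε-production is kept.
Expand every rule over subsets of its nullable positions: S → ( - A2 gives ( - A2 | ( -. A1 → A4 - ) gives A4 - ) | - ).

S → - ) | ( - A2 | ( -; A2 → - | A1 - | A1 | ); A3 → ( - | ) (; A1 → - ( | A4 - ) | - ) | A3; A4 → ( | A3 | S S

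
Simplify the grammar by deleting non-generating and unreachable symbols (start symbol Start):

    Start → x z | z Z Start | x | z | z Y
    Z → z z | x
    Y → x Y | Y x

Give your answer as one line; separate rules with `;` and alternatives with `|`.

Start → x z | z Z Start | x | z; Z → z z | x

Generating nonterminals: {Start, Z}.
Reachable from Start after that: {Start, Z}.
Removed useless symbols: {Y} and every production mentioning them.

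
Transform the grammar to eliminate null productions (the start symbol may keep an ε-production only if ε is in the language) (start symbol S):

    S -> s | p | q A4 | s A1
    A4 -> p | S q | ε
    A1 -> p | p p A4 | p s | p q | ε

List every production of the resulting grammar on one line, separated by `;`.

S -> s | p | q A4 | q | s A1; A4 -> p | S q; A1 -> p | p p A4 | p p | p s | p q

The nullable symbols are {A1, A4}.
ε ∉ L(G), so no ε-production is kept.
For each production, add variants omitting each subset of nullable occurrences: S → q A4 gives q A4 | q. A1 → p p A4 gives p p A4 | p p.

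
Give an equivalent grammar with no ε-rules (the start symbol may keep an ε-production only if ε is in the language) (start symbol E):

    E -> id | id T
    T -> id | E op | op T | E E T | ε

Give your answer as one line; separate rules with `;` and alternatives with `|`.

E -> id | id T; T -> id | E op | op T | op | E E T | E E

Nullable nonterminals: {T}.
ε ∉ L(G), so no ε-production is kept.
For each production, add variants omitting each subset of nullable occurrences: T → op T gives op T | op. T → E E T gives E E T | E E.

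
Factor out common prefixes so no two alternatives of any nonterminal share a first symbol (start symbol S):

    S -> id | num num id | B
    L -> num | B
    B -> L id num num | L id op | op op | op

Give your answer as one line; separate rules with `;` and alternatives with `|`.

S -> id | num num id | B; L -> num | B; B -> L id B' | op B''; B' -> num num | op; B'' -> op | ε

B has alternatives sharing prefix 'L id': factor to B → L id B' with B' → num num | op.
B has alternatives sharing prefix 'op': factor to B → op B'' with B'' → op | ε.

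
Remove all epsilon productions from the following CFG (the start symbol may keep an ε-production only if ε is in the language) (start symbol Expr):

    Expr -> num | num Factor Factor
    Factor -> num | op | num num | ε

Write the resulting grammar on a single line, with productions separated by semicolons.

Expr -> num | num Factor Factor | num Factor; Factor -> num | op | num num

The nullable symbols are {Factor}.
ε ∉ L(G), so no ε-production is kept.
Add the nullable-subset variants: Expr → num Factor Factor gives num Factor Factor | num Factor.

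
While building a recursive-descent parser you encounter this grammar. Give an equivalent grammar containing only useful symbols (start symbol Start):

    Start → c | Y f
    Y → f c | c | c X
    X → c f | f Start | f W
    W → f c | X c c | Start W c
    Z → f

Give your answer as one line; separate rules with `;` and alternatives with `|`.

Start → c | Y f; Y → f c | c | c X; X → c f | f Start | f W; W → f c | X c c | Start W c

Generating nonterminals: {Start, W, X, Y, Z}.
Reachable from Start after that: {Start, W, X, Y}.
Removed useless symbols: {Z} and every production mentioning them.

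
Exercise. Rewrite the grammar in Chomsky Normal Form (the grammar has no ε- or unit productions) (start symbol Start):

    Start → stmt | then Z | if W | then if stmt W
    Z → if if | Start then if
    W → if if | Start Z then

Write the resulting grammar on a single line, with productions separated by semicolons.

Introduce a nonterminal for each terminal appearing in a rule of length ≥ 2: X1 → then, X2 → if, X3 → stmt.
Binarize each right-hand side of length ≥ 3 by chaining fresh nonterminals (Y1, Y2, …): affected rules were Start → X1 X2 X3 W; Z → Start X1 X2; W → Start Z X1.

Start → stmt | X1 Z | X2 W | X1 Y1; Z → X2 X2 | Start Y3; W → X2 X2 | Start Y4; X1 → then; X2 → if; X3 → stmt; Y1 → X2 Y2; Y2 → X3 W; Y3 → X1 X2; Y4 → Z X1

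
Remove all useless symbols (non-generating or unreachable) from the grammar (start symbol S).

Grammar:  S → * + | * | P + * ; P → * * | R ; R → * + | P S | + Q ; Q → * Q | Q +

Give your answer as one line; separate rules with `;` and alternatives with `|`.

S → * + | * | P + *; P → * * | R; R → * + | P S

Generating nonterminals: {P, R, S}.
Reachable from S after that: {P, R, S}.
Removed useless symbols: {Q} and every production mentioning them.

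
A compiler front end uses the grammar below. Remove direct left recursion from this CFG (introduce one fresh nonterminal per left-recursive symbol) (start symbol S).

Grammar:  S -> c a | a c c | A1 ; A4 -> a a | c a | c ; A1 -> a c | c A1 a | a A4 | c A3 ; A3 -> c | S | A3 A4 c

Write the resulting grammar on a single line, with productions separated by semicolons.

S -> c a | a c c | A1; A4 -> a a | c a | c; A1 -> a c | c A1 a | a A4 | c A3; A3 -> c A3' | S A3'; A3' -> A4 c A3' | eps

A3 is directly left-recursive.
For A3: α = {A4 c}, β = {c, S}. Rewrite as A3 → β A3' and A3' → α A3' | ε.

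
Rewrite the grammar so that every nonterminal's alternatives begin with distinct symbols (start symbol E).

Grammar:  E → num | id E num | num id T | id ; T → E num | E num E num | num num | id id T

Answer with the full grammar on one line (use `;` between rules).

E → num E' | id E''; T → num num | id id T | E num T'; E' → eps | id T; E'' → E num | eps; T' → eps | E num

E has alternatives sharing prefix 'num': factor to E → num E' with E' → ε | id T.
E has alternatives sharing prefix 'id': factor to E → id E'' with E'' → E num | ε.
T has alternatives sharing prefix 'E num': factor to T → E num T' with T' → ε | E num.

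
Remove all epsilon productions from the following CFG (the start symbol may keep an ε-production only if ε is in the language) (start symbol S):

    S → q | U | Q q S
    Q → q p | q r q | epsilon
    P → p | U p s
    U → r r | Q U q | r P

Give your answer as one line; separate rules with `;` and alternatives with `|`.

S → q | U | Q q S | q S; Q → q p | q r q; P → p | U p s; U → r r | Q U q | U q | r P

Nullable nonterminals: {Q}.
ε ∉ L(G), so no ε-production is kept.
Expand every rule over subsets of its nullable positions: S → Q q S gives Q q S | q S. U → Q U q gives Q U q | U q.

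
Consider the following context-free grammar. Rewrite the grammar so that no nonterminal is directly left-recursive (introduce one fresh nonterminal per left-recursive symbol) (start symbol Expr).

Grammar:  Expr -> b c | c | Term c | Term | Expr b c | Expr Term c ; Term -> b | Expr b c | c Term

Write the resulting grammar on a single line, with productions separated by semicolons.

Directly left-recursive nonterminal: Expr.
For Expr: α = {b c, Term c}, β = {b c, c, Term c, Term}. Rewrite as Expr → β Expr1 and Expr1 → α Expr1 | ε.

Expr -> b c Expr1 | c Expr1 | Term c Expr1 | Term Expr1; Term -> b | Expr b c | c Term; Expr1 -> b c Expr1 | Term c Expr1 | ε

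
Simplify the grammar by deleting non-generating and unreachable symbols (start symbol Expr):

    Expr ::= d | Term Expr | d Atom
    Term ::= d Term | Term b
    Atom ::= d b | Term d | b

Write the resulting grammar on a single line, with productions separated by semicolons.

Generating nonterminals: {Atom, Expr}.
Reachable from Expr after that: {Atom, Expr}.
Removed useless symbols: {Term} and every production mentioning them.

Expr ::= d | d Atom; Atom ::= d b | b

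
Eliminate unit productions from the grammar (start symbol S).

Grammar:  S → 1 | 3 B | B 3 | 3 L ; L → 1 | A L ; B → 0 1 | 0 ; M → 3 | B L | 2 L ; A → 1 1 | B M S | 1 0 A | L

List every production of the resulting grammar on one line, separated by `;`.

Unit pairs: A ⇒* {L}.
For each unit pair (A, B), copy every non-unit production of B to A, then drop all unit productions.

S → 1 | 3 B | B 3 | 3 L; L → 1 | A L; B → 0 1 | 0; M → 3 | B L | 2 L; A → 1 | A L | 1 1 | B M S | 1 0 A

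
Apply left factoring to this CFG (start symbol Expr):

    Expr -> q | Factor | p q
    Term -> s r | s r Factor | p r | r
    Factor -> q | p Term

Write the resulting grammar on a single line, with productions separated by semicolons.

Term has alternatives sharing prefix 's r': factor to Term → s r Term1 with Term1 → ε | Factor.

Expr -> q | Factor | p q; Term -> p r | r | s r Term1; Factor -> q | p Term; Term1 -> ε | Factor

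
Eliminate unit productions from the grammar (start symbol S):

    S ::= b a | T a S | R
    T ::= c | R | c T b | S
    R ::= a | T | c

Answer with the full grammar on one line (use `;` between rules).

Unit pairs: R ⇒* {S, T}; S ⇒* {R, T}; T ⇒* {R, S}.
For every A with A ⇒* B via unit rules, add B's non-unit alternatives to A; then delete every rule of the form X → Y.

S ::= b a | T a S | a | c | c T b; T ::= b a | T a S | a | c | c T b; R ::= b a | T a S | a | c | c T b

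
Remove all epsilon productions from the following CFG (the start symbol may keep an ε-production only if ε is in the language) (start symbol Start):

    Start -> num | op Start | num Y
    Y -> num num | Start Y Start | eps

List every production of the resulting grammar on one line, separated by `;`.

Start -> num | op Start | num Y; Y -> num num | Start Y Start | Start Start

The nullable symbols are {Y}.
ε ∉ L(G), so no ε-production is kept.
Expand every rule over subsets of its nullable positions: Y → Start Y Start gives Start Y Start | Start Start.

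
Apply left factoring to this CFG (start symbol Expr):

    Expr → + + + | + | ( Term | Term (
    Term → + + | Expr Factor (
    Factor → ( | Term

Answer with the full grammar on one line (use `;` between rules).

Expr → ( Term | Term ( | + Expr1; Term → + + | Expr Factor (; Factor → ( | Term; Expr1 → + + | ε

Expr has alternatives sharing prefix '+': factor to Expr → + Expr1 with Expr1 → + + | ε.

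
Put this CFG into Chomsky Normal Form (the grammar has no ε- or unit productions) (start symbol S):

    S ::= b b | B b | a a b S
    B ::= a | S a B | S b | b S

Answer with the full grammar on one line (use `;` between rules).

Introduce a nonterminal for each terminal appearing in a rule of length ≥ 2: X1 → b, X2 → a.
Binarize each right-hand side of length ≥ 3 by chaining fresh nonterminals (Y1, Y2, …): affected rules were S → X2 X2 X1 S; B → S X2 B.

S ::= X1 X1 | B X1 | X2 Y1; B ::= a | S Y3 | S X1 | X1 S; X1 ::= b; X2 ::= a; Y1 ::= X2 Y2; Y2 ::= X1 S; Y3 ::= X2 B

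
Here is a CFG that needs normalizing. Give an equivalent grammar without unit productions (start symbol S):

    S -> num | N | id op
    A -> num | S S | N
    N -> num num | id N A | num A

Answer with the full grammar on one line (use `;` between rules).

Unit pairs: A ⇒* {N}; S ⇒* {N}.
Replace each nonterminal's rules with the union of the non-unit rules of every nonterminal it unit-derives.

S -> num | id op | num num | id N A | num A; A -> num num | id N A | num A | num | S S; N -> num num | id N A | num A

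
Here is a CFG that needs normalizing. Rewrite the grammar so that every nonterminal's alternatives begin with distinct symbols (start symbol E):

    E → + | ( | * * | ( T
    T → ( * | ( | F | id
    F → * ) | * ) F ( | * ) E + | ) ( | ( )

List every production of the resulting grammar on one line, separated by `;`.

E has alternatives sharing prefix '(': factor to E → ( E' with E' → ε | T.
T has alternatives sharing prefix '(': factor to T → ( T' with T' → * | ε.
F has alternatives sharing prefix '* )': factor to F → * ) F' with F' → ε | F ( | E +.

E → + | * * | ( E'; T → F | id | ( T'; F → ) ( | ( ) | * ) F'; E' → epsilon | T; T' → * | epsilon; F' → epsilon | F ( | E +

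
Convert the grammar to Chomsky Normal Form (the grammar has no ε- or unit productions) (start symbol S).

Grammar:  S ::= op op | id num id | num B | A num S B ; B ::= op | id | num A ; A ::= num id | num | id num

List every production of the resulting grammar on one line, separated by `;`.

S ::= X1 X1 | X2 Y1 | X3 B | A Y2; B ::= op | id | X3 A; A ::= X3 X2 | num | X2 X3; X1 ::= op; X2 ::= id; X3 ::= num; Y1 ::= X3 X2; Y2 ::= X3 Y3; Y3 ::= S B

Introduce a nonterminal for each terminal appearing in a rule of length ≥ 2: X1 → op, X2 → id, X3 → num.
Binarize each right-hand side of length ≥ 3 by chaining fresh nonterminals (Y1, Y2, …): affected rules were S → X2 X3 X2; S → A X3 S B.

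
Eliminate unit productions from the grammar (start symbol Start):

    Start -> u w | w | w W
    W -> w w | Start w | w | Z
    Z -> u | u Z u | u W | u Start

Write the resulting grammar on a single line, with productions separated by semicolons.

Unit pairs: W ⇒* {Z}.
For each unit pair (A, B), copy every non-unit production of B to A, then drop all unit productions.

Start -> u w | w | w W; W -> u | u Z u | u W | u Start | w w | Start w | w; Z -> u | u Z u | u W | u Start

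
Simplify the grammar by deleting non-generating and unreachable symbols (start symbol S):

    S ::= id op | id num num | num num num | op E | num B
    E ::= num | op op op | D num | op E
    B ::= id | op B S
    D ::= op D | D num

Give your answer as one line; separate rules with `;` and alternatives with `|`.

S ::= id op | id num num | num num num | op E | num B; E ::= num | op op op | op E; B ::= id | op B S

Generating nonterminals: {B, E, S}.
Reachable from S after that: {B, E, S}.
Removed useless symbols: {D} and every production mentioning them.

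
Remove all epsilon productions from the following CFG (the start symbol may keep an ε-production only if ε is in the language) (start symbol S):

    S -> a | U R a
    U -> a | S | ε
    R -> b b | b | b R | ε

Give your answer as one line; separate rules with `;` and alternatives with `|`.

The nullable symbols are {R, U}.
ε ∉ L(G), so no ε-production is kept.
Add the nullable-subset variants: S → U R a gives U R a | U a | R a.

S -> a | U R a | U a | R a; U -> a | S; R -> b b | b | b R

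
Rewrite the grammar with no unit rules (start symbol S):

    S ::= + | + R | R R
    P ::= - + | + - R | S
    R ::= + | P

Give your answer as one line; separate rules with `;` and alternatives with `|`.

S ::= + | + R | R R; P ::= + | + R | R R | - + | + - R; R ::= + | + R | R R | - + | + - R

Unit pairs: P ⇒* {S}; R ⇒* {P, S}.
For every A with A ⇒* B via unit rules, add B's non-unit alternatives to A; then delete every rule of the form X → Y.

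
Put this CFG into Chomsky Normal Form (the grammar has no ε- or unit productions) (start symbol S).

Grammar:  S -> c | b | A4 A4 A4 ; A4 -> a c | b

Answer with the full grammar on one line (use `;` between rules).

S -> c | b | A4 Y1; A4 -> X1 X2 | b; X1 -> a; X2 -> c; Y1 -> A4 A4

Introduce a nonterminal for each terminal appearing in a rule of length ≥ 2: X1 → a, X2 → c.
Binarize each right-hand side of length ≥ 3 by chaining fresh nonterminals (Y1, Y2, …): affected rules were S → A4 A4 A4.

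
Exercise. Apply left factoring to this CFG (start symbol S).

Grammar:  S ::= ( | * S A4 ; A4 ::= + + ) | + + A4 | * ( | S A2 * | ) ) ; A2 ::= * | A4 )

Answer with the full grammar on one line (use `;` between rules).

S ::= ( | * S A4; A4 ::= * ( | S A2 * | ) ) | + + A4'; A2 ::= * | A4 ); A4' ::= ) | A4

A4 has alternatives sharing prefix '+ +': factor to A4 → + + A4' with A4' → ) | A4.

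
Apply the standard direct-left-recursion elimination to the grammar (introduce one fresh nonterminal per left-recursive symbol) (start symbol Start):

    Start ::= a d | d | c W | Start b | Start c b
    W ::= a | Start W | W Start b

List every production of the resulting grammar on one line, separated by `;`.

Left recursion appears on Start, W.
For Start: α = {b, c b}, β = {a d, d, c W}. Rewrite as Start → β Start1 and Start1 → α Start1 | ε.
For W: α = {Start b}, β = {a, Start W}. Rewrite as W → β W1 and W1 → α W1 | ε.

Start ::= a d Start1 | d Start1 | c W Start1; W ::= a W1 | Start W W1; Start1 ::= b Start1 | c b Start1 | ε; W1 ::= Start b W1 | ε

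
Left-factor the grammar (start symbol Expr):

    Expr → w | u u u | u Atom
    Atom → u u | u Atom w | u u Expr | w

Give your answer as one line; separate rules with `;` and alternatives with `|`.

Expr has alternatives sharing prefix 'u': factor to Expr → u Expr1 with Expr1 → u u | Atom.
Atom has alternatives sharing prefix 'u': factor to Atom → u Atom1 with Atom1 → u | Atom w | u Expr.
Atom1 has alternatives sharing prefix 'u': factor to Atom1 → u Atom11 with Atom11 → ε | Expr.

Expr → w | u Expr1; Atom → w | u Atom1; Expr1 → u u | Atom; Atom1 → Atom w | u Atom11; Atom11 → ε | Expr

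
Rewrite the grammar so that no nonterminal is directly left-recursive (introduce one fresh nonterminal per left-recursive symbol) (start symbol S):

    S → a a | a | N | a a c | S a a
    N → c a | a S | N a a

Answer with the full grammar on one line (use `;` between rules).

S → a a S' | a S' | N S' | a a c S'; N → c a N' | a S N'; S' → a a S' | ε; N' → a a N' | ε

Directly left-recursive nonterminals: S, N.
For S: α = {a a}, β = {a a, a, N, a a c}. Rewrite as S → β S' and S' → α S' | ε.
For N: α = {a a}, β = {c a, a S}. Rewrite as N → β N' and N' → α N' | ε.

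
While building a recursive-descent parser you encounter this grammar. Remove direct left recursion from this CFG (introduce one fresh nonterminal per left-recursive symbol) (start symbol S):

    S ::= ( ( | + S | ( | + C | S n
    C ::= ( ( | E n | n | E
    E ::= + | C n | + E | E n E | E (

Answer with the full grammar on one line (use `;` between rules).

S ::= ( ( S' | + S S' | ( S' | + C S'; C ::= ( ( | E n | n | E; E ::= + E' | C n E' | + E E'; S' ::= n S' | eps; E' ::= n E E' | ( E' | eps

S, E are directly left-recursive.
For S: α = {n}, β = {( (, + S, (, + C}. Rewrite as S → β S' and S' → α S' | ε.
For E: α = {n E, (}, β = {+, C n, + E}. Rewrite as E → β E' and E' → α E' | ε.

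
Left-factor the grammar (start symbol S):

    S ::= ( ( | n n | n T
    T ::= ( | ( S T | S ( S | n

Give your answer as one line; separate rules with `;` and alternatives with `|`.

S ::= ( ( | n S'; T ::= S ( S | n | ( T'; S' ::= n | T; T' ::= ε | S T

S has alternatives sharing prefix 'n': factor to S → n S' with S' → n | T.
T has alternatives sharing prefix '(': factor to T → ( T' with T' → ε | S T.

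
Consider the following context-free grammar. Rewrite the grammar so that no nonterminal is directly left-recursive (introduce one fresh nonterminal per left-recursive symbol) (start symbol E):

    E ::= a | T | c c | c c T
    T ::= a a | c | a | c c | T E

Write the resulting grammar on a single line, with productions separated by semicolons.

E ::= a | T | c c | c c T; T ::= a a T' | c T' | a T' | c c T'; T' ::= E T' | ε

Left recursion appears on T.
For T: α = {E}, β = {a a, c, a, c c}. Rewrite as T → β T' and T' → α T' | ε.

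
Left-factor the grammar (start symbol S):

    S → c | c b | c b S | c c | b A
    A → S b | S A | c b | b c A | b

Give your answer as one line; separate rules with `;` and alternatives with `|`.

S → b A | c S'; A → c b | S A' | b A''; S' → ε | c | b S''; A' → b | A; A'' → c A | ε; S'' → ε | S

S has alternatives sharing prefix 'c': factor to S → c S' with S' → ε | b | b S | c.
A has alternatives sharing prefix 'S': factor to A → S A' with A' → b | A.
A has alternatives sharing prefix 'b': factor to A → b A'' with A'' → c A | ε.
S' has alternatives sharing prefix 'b': factor to S' → b S'' with S'' → ε | S.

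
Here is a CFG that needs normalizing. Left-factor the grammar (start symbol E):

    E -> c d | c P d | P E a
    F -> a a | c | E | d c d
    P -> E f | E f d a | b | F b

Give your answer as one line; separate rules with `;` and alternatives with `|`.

E -> P E a | c E'; F -> a a | c | E | d c d; P -> b | F b | E f P'; E' -> d | P d; P' -> ε | d a

E has alternatives sharing prefix 'c': factor to E → c E' with E' → d | P d.
P has alternatives sharing prefix 'E f': factor to P → E f P' with P' → ε | d a.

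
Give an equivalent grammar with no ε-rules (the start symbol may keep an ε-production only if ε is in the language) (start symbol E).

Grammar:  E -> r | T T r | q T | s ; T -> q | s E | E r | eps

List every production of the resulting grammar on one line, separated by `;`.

The nullable symbols are {T}.
ε ∉ L(G), so no ε-production is kept.
Expand every rule over subsets of its nullable positions: E → T T r gives T T r | T r. E → q T gives q T | q.

E -> r | T T r | T r | q T | q | s; T -> q | s E | E r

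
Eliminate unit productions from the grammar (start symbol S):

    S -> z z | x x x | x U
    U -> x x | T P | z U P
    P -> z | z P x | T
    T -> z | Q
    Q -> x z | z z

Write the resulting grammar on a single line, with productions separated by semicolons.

S -> z z | x x x | x U; U -> x x | T P | z U P; P -> z | z P x | x z | z z; T -> x z | z z | z; Q -> x z | z z

Unit pairs: P ⇒* {Q, T}; T ⇒* {Q}.
For each unit pair (A, B), copy every non-unit production of B to A, then drop all unit productions.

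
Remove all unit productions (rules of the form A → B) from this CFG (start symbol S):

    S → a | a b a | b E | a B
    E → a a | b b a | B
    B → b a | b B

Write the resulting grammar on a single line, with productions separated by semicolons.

Unit pairs: E ⇒* {B}.
For every A with A ⇒* B via unit rules, add B's non-unit alternatives to A; then delete every rule of the form X → Y.

S → a | a b a | b E | a B; E → b a | b B | a a | b b a; B → b a | b B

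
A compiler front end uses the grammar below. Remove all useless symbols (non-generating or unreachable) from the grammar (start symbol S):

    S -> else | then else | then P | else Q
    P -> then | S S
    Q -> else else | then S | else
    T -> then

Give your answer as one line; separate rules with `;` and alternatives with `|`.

S -> else | then else | then P | else Q; P -> then | S S; Q -> else else | then S | else

Generating nonterminals: {P, Q, S, T}.
Reachable from S after that: {P, Q, S}.
Removed useless symbols: {T} and every production mentioning them.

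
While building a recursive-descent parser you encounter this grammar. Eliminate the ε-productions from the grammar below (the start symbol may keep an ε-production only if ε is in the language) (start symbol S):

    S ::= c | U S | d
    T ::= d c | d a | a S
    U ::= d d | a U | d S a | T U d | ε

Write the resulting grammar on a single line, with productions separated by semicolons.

S ::= c | U S | d; T ::= d c | d a | a S; U ::= d d | a U | a | d S a | T U d | T d

Nullable nonterminals: {U}.
ε ∉ L(G), so no ε-production is kept.
Expand every rule over subsets of its nullable positions: U → a U gives a U | a. U → T U d gives T U d | T d.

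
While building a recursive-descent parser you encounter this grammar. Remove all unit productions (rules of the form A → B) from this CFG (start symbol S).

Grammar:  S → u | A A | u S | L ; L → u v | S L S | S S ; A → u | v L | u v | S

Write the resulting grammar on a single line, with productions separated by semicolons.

Unit pairs: A ⇒* {L, S}; S ⇒* {L}.
For every A with A ⇒* B via unit rules, add B's non-unit alternatives to A; then delete every rule of the form X → Y.

S → u v | S L S | S S | u | A A | u S; L → u v | S L S | S S; A → u v | S L S | S S | u | A A | u S | v L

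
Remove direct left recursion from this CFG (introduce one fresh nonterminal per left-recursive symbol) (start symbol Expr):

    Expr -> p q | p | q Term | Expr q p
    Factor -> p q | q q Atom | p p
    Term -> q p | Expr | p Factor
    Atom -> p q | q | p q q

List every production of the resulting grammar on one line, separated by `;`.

Directly left-recursive nonterminal: Expr.
For Expr: α = {q p}, β = {p q, p, q Term}. Rewrite as Expr → β Expr1 and Expr1 → α Expr1 | ε.

Expr -> p q Expr1 | p Expr1 | q Term Expr1; Factor -> p q | q q Atom | p p; Term -> q p | Expr | p Factor; Atom -> p q | q | p q q; Expr1 -> q p Expr1 | epsilon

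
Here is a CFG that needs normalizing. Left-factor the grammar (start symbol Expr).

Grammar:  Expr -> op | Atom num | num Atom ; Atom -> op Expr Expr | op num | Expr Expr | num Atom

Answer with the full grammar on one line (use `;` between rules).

Expr -> op | Atom num | num Atom; Atom -> Expr Expr | num Atom | op Atom1; Atom1 -> Expr Expr | num

Atom has alternatives sharing prefix 'op': factor to Atom → op Atom1 with Atom1 → Expr Expr | num.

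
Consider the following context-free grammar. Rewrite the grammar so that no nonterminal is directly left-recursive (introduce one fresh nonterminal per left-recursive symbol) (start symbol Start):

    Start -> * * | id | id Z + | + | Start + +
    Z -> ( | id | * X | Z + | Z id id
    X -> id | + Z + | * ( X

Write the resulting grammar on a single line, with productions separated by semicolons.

Start -> * * Start1 | id Start1 | id Z + Start1 | + Start1; Z -> ( Z1 | id Z1 | * X Z1; X -> id | + Z + | * ( X; Start1 -> + + Start1 | ε; Z1 -> + Z1 | id id Z1 | ε

Start, Z are directly left-recursive.
For Start: α = {+ +}, β = {* *, id, id Z +, +}. Rewrite as Start → β Start1 and Start1 → α Start1 | ε.
For Z: α = {+, id id}, β = {(, id, * X}. Rewrite as Z → β Z1 and Z1 → α Z1 | ε.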